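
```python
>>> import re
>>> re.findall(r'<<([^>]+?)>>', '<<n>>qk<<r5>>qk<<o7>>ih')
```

Walking the string: at [0:5] match '<<n>>', group 1 = 'n'; at [7:13] match '<<r5>>', group 1 = 'r5'; at [15:21] match '<<o7>>', group 1 = 'o7'.
One capturing group, so `findall` returns just the captured substring from each match — 3 in all.

['n', 'r5', 'o7']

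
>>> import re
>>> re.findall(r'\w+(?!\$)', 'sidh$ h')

The negative lookahead/lookbehind blocks any match where the forbidden context is present.
No capturing groups, so `findall` returns the 2 full match strings.

['sid', 'h']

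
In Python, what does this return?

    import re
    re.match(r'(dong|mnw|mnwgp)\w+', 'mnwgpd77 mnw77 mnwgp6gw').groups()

('mnw',)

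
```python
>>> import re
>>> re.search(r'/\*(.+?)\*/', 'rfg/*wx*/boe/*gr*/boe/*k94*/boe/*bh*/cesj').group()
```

'/*wx*/'

With the lazy modifier that quantifier settles for the fewest repetitions that let the rest of the pattern succeed (the atoms after it are unaffected and can still be greedy).
`search` walks the string left to right and returns the first match it finds.
The match spans [3:9] → '/*wx*/'.
Captured: group 1 = 'wx'.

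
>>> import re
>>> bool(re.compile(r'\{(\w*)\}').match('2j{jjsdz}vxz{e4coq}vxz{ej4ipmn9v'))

`match` is anchored at position 0; if the pattern doesn't fit there, it returns None.
Here position 0 doesn't satisfy it, so the call returns None, and `bool(None)` is False.

False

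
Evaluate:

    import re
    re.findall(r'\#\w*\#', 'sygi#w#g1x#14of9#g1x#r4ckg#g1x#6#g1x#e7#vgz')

Scanning left to right: at [4:7] → '#w#'; at [10:17] → '#14of9#'; at [20:27] → '#r4ckg#'; at [30:33] → '#6#'; at [36:40] → '#e7#'.
No capturing groups, so `findall` returns the 5 full match strings.

['#w#', '#14of9#', '#r4ckg#', '#6#', '#e7#']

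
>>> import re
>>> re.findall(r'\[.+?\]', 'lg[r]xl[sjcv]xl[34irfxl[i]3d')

['[r]', '[sjcv]', '[34irfxl[i]']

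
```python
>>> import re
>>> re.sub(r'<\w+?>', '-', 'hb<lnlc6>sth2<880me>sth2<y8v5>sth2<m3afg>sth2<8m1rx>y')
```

'hb-sth2-sth2-sth2-sth2-y'

Matches: at [2:9] → '<lnlc6>'; at [13:20] → '<880me>'; at [24:30] → '<y8v5>'; at [34:41] → '<m3afg>'; at [45:52] → '<8m1rx>'.
Each match is replaced by '-'.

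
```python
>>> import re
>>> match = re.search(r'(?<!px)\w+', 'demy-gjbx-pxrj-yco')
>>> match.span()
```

(0, 4)

`(?!…)`/`(?<!…)` only lets a position through if the neighbouring text does NOT match; no characters are consumed.
`re.search` scans for the first position where the pattern succeeds.
The match spans [0:4] → 'demy'.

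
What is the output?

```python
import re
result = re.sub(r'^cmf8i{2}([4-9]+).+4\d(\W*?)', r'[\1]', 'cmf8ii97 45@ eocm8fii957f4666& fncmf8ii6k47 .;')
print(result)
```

[97] .;

Pattern: anchored at the start of the string; then the literal 'cm', then the literal 'f8', then exactly 2 of a literal 'i'; then one or more of a character in [4-9] (captured); then one or more of any character, then the literal '4', then a digit; then zero or more of a non-word character (lazy) (captured).
Matches: at [0:43] → 'cmf8ii97 45@ eocm8fii957f4666& fncmf8ii6k47'.
Each match is replaced using the text its own group 1 captured.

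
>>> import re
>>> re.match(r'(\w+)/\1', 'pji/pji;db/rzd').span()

(0, 7)

`re.match` won't scan ahead — the pattern has to work from the very first character.
The match spans [0:7] → 'pji/pji'.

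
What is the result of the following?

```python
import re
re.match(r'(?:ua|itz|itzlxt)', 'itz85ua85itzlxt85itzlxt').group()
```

'itz'

`match` is anchored at position 0; if the pattern doesn't fit there, it returns None.
The match spans [0:3] → 'itz'.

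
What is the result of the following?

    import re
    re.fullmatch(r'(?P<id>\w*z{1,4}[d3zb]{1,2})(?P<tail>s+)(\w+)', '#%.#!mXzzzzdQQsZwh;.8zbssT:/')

This matches zero or more of a word character, then 1 to 4 of the literal 'z', then 1 to 2 of one of [d3zb] (captured as 'id'); then one or more of a literal 's' (captured as 'tail'); then one or more of a word character (captured).
`re.fullmatch` is like wrapping the pattern in `^…$` (in single-line mode).
Here there's no way to consume every character, so the call returns None.

None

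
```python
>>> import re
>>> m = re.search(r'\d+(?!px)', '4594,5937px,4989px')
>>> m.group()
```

`(?!…)`/`(?<!…)` only lets a position through if the neighbouring text does NOT match; no characters are consumed.
Unlike `match`, `search` isn't anchored — it looks for the pattern anywhere in the string.
The match spans [0:4] → '4594'.

'4594'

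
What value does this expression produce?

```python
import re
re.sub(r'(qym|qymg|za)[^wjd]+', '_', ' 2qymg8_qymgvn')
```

Each match is replaced by '_'.

' 2_'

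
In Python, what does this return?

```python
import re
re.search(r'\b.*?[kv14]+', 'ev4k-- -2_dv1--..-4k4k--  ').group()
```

'ev4k'

The pattern matches a word boundary (`\b`, zero-width); then zero or more of any character (lazy); then one or more of one of [kv14].
The `?` after the quantifier makes it lazy — it takes as little as possible before letting the rest of the pattern try.
Unlike `match`, `search` isn't anchored — it looks for the pattern anywhere in the string.
The match spans [0:4] → 'ev4k'.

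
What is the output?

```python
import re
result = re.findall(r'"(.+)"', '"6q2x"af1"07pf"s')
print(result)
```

With a single group, `findall` returns only what that group captured — 1 item.

['6q2x"af1"07pf']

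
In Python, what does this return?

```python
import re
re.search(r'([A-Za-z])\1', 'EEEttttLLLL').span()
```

`\1` is not a pattern — it's the concrete string captured by group 1, re-applied verbatim.
The match spans [0:2] → 'EE'.

(0, 2)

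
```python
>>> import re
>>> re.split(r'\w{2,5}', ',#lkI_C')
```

[',#', '']

This matches 2 to 5 of a word character.
Matches to split on: at [2:7] → 'lkI_C'.
`split` removes every match and returns the 2 fragments in between.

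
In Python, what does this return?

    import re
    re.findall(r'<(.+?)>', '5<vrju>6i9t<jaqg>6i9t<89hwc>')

With the lazy modifier that quantifier settles for the fewest repetitions that let the rest of the pattern succeed (the atoms after it are unaffected and can still be greedy).
One capturing group, so `findall` returns just the captured substring from each match — 3 in all.

['vrju', 'jaqg', '89hwc']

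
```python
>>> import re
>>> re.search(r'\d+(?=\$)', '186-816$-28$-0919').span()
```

Because the assertion is zero-width, the text it checks is not consumed and won't appear in the result.
The match spans [4:7] → '816'.

(4, 7)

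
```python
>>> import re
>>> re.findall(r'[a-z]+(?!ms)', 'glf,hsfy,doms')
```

The negative lookaround is zero-width — it rules out positions where the adjacent text would match, without consuming anything.
Since nothing is captured, `findall` lists the 3 matched substrings directly.

['glf', 'hsfy', 'doms']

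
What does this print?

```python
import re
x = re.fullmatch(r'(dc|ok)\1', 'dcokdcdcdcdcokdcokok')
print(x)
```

`re.fullmatch` is like wrapping the pattern in `^…$` (in single-line mode).
Here the pattern can't cover the whole string, so the call returns None.

None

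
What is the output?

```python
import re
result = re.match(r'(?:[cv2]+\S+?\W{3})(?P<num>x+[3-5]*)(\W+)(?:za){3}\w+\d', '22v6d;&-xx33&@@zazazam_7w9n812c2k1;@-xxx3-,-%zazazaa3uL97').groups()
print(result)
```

('xx33', '&@@')

This matches one or more of one of [cv2], then one or more of a non-whitespace character (lazy), then exactly 3 of a non-word character (non-capturing group); then one or more of a literal 'x', then zero or more of a character in [3-5] (captured as 'num'); then one or more of a non-word character (captured); then the literal 'za' repeated 3 times, then one or more of a word character, then a digit.
A `+?`/`*?`/`{m,n}?` starts at its minimum and grows only as far as needed for what follows to match.
`re.match` only tries the pattern at the start of the string.
The match spans [0:34] → '22v6d;&-xx33&@@zazazam_7w9n812c2k1'.
Captured: group 1 = 'xx33', group 2 = '&@@'.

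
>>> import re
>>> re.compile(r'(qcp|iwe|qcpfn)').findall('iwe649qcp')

['iwe', 'qcp']

With a single group, `findall` returns only what that group captured — 2 items.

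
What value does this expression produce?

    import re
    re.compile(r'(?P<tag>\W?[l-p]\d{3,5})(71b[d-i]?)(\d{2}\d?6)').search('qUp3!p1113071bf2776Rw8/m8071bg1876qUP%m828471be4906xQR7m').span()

The match spans [4:19] → '!p1113071bf2776'.

(4, 19)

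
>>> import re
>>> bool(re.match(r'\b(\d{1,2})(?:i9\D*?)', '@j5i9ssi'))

False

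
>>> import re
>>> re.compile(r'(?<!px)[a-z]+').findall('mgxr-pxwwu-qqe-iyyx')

['mgxr', 'pxwwu', 'qqe', 'iyyx']

`(?!…)`/`(?<!…)` only lets a position through if the neighbouring text does NOT match; no characters are consumed.
`findall` yields the raw match text (4 of them) because the pattern has no groups.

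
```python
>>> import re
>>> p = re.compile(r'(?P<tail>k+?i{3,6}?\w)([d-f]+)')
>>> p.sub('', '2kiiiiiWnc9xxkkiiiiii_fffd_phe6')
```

Each match is replaced by ''.

'2kiiiiiWnc9xx_phe6'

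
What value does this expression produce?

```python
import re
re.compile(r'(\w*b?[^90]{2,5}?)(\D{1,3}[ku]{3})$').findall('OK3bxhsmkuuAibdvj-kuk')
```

[('OK3bxhsmkuuAibdvj', '-kuk')]

This matches zero or more of a word character, then optionally a literal 'b', then 2 to 5 of any character except [90] (lazy) (captured); then 1 to 3 of a non-digit, then exactly 3 of one of [ku] (captured); then anchored at the end.
Scanning left to right: at [0:21] match 'OK3bxhsmkuuAibdvj-kuk', groups = ('OK3bxhsmkuuAibdvj', '-kuk').
2 groups means the one result is a tuple of 2 captured strings — 1 here.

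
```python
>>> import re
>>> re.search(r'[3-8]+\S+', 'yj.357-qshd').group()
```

The match spans [3:11] → '357-qshd'.

'357-qshd'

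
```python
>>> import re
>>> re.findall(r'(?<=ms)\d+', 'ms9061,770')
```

['9061']

The positive lookaround only admits positions where the adjacent text matches; those characters stay outside the span.
Scanning left to right: at [2:6] → '9061'.
`findall` yields the raw match text (1 of them) because the pattern has no groups.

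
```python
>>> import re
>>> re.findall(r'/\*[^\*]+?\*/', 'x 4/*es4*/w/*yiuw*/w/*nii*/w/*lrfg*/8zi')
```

['/*es4*/', '/*yiuw*/', '/*nii*/', '/*lrfg*/']

`findall` yields the raw match text (4 of them) because the pattern has no groups.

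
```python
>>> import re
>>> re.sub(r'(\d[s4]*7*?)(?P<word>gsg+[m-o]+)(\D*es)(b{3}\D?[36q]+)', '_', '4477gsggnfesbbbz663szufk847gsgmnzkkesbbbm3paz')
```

This matches a digit, then zero or more of one of [s4], then zero or more of the literal '7' (lazy) (captured); then the literal 'gs', then one or more of the literal 'g', then one or more of a character in [m-o] (captured as 'word'); then zero or more of a non-digit, then the literal 'es' (captured); then exactly 3 of a literal 'b', then optionally a non-digit, then one or more of one of [36q] (captured).
Matches: at [0:19] → '4477gsggnfesbbbz663'; at [24:42] → '847gsgmnzkkesbbbm3'.
Each match is replaced by '_'.

'_szufk_paz'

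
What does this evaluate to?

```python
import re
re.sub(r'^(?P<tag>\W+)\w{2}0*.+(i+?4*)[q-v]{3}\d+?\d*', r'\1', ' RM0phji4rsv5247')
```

' '

This matches anchored at the start of the string; then one or more of a non-word character (captured as 'tag'); then exactly 2 of a word character, then zero or more of the literal '0', then one or more of any character; then one or more of a literal 'i' (lazy), then zero or more of a literal '4' (captured); then exactly 3 of a character in [q-v], then one or more of a digit (lazy), then zero or more of a digit.
Matches: at [0:16] → ' RM0phji4rsv5247'.
Each match is replaced using the text its own group 1 captured.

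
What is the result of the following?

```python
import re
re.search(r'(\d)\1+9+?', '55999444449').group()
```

After group 1 captures some text, `\1` only succeeds where that same text appears again.
`search` walks the string left to right and returns the first match it finds.
The match spans [0:3] → '559'.
Captured: group 1 = '5'.

'559'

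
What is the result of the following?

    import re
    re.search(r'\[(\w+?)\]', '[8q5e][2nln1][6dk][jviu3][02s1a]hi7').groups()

The match spans [0:6] → '[8q5e]'.
Captured: group 1 = '8q5e'.

('8q5e',)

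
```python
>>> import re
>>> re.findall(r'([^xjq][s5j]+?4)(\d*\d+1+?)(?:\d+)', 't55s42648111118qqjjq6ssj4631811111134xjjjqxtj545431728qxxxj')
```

The pattern matches any character except [xjq], then one or more of one of [s5j] (lazy), then a literal '4' (captured); then zero or more of a digit, then one or more of a digit, then one or more of the literal '1' (lazy) (captured); then one or more of a digit (non-capturing group).
Scanning left to right: at [0:15] match 't55s42648111118', groups = ('t55s4', '264811111'); at [20:37] match '6ssj4631811111134', groups = ('6ssj4', '6318111111'); at [43:54] match 'tj545431728', groups = ('tj54', '5431').
Multiple groups make `findall` return tuples — one 2-tuple for each match.

[('t55s4', '264811111'), ('6ssj4', '6318111111'), ('tj54', '5431')]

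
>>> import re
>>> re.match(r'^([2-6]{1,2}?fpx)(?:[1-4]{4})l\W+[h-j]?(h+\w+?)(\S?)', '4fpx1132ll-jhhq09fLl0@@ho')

None

`re.match` only tries the pattern at the start of the string.
Here the pattern fails at index 0, so the call returns None.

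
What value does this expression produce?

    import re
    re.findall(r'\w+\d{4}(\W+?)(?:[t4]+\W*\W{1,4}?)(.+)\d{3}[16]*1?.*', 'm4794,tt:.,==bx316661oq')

[(',', 'bx316')]

Pattern: one or more of a word character, then exactly 4 of a digit; then one or more of a non-word character (lazy) (captured); then one or more of one of [t4], then zero or more of a non-word character, then 1 to 4 of a non-word character (lazy) (non-capturing group); then one or more of any character (captured); then exactly 3 of a digit, then zero or more of one of [16], then optionally a literal '1'; then zero or more of any character.
Scanning left to right: at [0:23] match 'm4794,tt:.,==bx316661oq', groups = (',', 'bx316').
With 2 capturing groups, `findall` returns a 2-tuple per match.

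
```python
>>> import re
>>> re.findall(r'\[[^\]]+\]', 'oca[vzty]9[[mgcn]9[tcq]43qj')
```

['[vzty]', '[[mgcn]', '[tcq]']

No capturing groups, so `findall` returns the 3 full match strings.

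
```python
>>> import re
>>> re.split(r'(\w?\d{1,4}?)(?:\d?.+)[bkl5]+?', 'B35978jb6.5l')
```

['', 'B3', '']

This matches optionally a word character, then 1 to 4 of a digit (lazy) (captured); then optionally a digit, then one or more of any character (non-capturing group); then one or more of one of [bkl5] (lazy).
Matches to split on: at [0:12] → 'B35978jb6.5l'.
Because the pattern has a capturing group, `split` also inserts each captured text between the pieces.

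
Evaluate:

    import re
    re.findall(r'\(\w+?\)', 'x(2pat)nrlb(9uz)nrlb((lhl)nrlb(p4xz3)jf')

['(2pat)', '(9uz)', '(lhl)', '(p4xz3)']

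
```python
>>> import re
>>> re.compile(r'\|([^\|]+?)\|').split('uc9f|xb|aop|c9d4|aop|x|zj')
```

Matches to split on: at [4:8] → '|xb|'; at [11:17] → '|c9d4|'; at [20:23] → '|x|'.
Because the pattern has a capturing group, `split` also inserts each captured text between the pieces.

['uc9f', 'xb', 'aop', 'c9d4', 'aop', 'x', 'zj']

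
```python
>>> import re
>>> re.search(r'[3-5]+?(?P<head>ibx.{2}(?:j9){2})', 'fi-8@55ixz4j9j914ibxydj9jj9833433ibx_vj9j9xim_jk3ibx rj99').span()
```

(28, 42)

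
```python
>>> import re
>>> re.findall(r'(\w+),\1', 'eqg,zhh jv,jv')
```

`\1` has to match the exact text group 1 already captured.
With a single group, `findall` returns only what that group captured — 1 item.

['jv']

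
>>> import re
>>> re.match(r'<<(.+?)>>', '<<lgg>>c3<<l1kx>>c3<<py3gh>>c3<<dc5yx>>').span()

`re.match` won't scan ahead — the pattern has to work from the very first character.
The match spans [0:7] → '<<lgg>>'.

(0, 7)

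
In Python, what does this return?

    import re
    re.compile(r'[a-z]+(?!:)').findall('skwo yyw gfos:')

A negative assertion filters positions out without eating any characters.
With no groups in the pattern, `findall` gives back each whole match — 3 here.

['skwo', 'yyw', 'gfo']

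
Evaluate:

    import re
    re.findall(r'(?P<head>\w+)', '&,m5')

['m5']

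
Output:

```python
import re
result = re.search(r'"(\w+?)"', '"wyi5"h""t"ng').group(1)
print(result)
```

The match spans [0:6] → '"wyi5"'.
Captured: group 1 = 'wyi5'.

wyi5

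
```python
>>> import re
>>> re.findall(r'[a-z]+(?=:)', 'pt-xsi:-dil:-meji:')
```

['xsi', 'dil', 'meji']

The `(?=…)`/`(?<=…)` assertion just peeks at neighbouring text; it doesn't advance the match position.
Scanning left to right: at [3:6] → 'xsi'; at [8:11] → 'dil'; at [13:17] → 'meji'.
Since nothing is captured, `findall` lists the 3 matched substrings directly.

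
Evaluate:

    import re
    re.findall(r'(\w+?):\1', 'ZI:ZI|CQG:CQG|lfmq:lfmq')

['ZI', 'CQG', 'lfmq']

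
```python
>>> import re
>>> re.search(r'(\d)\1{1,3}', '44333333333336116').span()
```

(0, 2)

A backreference is literal: `\1` must see the identical characters the first group matched.
Unlike `match`, `search` isn't anchored — it looks for the pattern anywhere in the string.
The match spans [0:2] → '44'.
Captured: group 1 = '4'.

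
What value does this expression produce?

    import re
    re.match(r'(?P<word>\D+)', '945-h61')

This matches one or more of a non-digit (captured as 'word').
`match` is anchored at position 0; if the pattern doesn't fit there, it returns None.
Here the pattern fails at index 0, so the call returns None.

None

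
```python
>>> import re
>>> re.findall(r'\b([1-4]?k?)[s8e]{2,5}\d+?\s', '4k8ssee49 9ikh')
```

['4k']

Pattern: a word boundary (`\b`, zero-width); then optionally a character in [1-4], then optionally the literal 'k' (captured); then 2 to 5 of one of [s8e], then one or more of a digit (lazy), then whitespace.
Scanning left to right: at [0:10] match '4k8ssee49 ', group 1 = '4k'.
With a single group, `findall` returns only what that group captured — 1 item.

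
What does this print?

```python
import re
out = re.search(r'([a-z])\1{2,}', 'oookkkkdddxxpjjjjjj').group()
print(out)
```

A backreference is literal: `\1` must see the identical characters the first group matched.
`re.search` tries every starting position until one works.
The match spans [0:3] → 'ooo'.
Captured: group 1 = 'o'.

ooo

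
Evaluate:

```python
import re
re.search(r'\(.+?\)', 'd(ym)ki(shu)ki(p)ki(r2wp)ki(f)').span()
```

(1, 5)

The match spans [1:5] → '(ym)'.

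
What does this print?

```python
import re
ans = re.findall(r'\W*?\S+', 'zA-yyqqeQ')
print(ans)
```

This matches zero or more of a non-word character (lazy); then one or more of a non-whitespace character.
Matches: at [0:9] → 'zA-yyqqeQ'.
`findall` yields the raw match text (1 of them) because the pattern has no groups.

['zA-yyqqeQ']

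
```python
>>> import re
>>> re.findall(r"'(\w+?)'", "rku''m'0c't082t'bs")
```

['m', 't082t']

Walking the string: at [4:7] match "'m'", group 1 = 'm'; at [9:16] match "'t082t'", group 1 = 't082t'.
With a single group, `findall` returns only what that group captured — 2 items.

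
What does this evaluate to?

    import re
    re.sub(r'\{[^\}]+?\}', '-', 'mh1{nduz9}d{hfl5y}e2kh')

'mh1-d-e2kh'

Each match is replaced by '-'.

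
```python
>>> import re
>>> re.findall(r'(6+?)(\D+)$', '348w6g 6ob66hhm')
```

[('66', 'hhm')]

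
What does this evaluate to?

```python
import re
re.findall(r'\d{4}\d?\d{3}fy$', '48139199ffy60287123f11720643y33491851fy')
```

['33491851fy']

The pattern matches exactly 4 of a digit; then optionally a digit, then exactly 3 of a digit, then the literal 'fy'; then anchored at the end.
Scanning left to right: at [29:39] → '33491851fy'.
With no groups in the pattern, `findall` gives back each whole match — 1 here.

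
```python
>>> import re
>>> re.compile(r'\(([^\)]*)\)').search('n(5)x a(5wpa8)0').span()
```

(1, 4)

The match spans [1:4] → '(5)'.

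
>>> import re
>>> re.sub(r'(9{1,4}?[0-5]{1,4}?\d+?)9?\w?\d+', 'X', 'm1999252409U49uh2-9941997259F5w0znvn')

'm1XU49uh2-XF5w0znvn'

Each match is replaced by 'X'.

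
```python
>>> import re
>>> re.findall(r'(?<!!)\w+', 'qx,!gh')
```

['qx', 'h']

A negative assertion filters positions out without eating any characters.
With no groups in the pattern, `findall` gives back each whole match — 2 here.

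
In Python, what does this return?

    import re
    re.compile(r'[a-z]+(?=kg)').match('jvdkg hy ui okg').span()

Lookahead/lookbehind check context without consuming it, so the matched span excludes the asserted characters.
`re.match` only tries the pattern at the start of the string.
The match spans [0:3] → 'jvd'.

(0, 3)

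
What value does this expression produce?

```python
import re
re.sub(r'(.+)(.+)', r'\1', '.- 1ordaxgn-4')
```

This matches one or more of any character (captured); then one or more of any character (captured).
Matches: at [0:13] → '.- 1ordaxgn-4'.
Each match is replaced using the text its own group 1 captured.

'.- 1ordaxgn-'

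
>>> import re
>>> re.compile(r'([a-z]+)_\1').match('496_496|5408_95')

None

The backreference `\1` re-matches whatever the first group consumed, character for character.
With `match`, the pattern is implicitly anchored at the beginning.
Here position 0 doesn't satisfy it, so the call returns None.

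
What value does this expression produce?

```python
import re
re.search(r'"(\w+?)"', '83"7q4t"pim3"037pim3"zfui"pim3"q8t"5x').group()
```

`re.search` tries every starting position until one works.
The match spans [2:8] → '"7q4t"'.
Captured: group 1 = '7q4t'.

'"7q4t"'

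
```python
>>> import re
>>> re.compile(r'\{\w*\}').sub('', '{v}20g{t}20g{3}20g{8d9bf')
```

Matches: at [0:3] → '{v}'; at [6:9] → '{t}'; at [12:15] → '{3}'.
`sub` substitutes '' at each match site.

'20g20g20g{8d9bf'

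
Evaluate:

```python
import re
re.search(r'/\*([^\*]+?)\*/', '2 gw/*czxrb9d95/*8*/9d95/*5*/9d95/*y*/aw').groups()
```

The match spans [15:20] → '/*8*/'.
Captured: group 1 = '8'.

('8',)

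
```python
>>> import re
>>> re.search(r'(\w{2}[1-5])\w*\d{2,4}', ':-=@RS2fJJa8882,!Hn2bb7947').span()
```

(4, 15)

This matches exactly 2 of a word character, then a character in [1-5] (captured); then zero or more of a word character, then 2 to 4 of a digit.
`re.search` tries every starting position until one works.
The match spans [4:15] → 'RS2fJJa8882'.
Captured: group 1 = 'RS2'.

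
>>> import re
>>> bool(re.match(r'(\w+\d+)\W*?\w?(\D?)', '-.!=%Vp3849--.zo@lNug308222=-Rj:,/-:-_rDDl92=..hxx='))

Pattern: one or more of a word character, then one or more of a digit (captured); then zero or more of a non-word character (lazy), then optionally a word character; then optionally a non-digit (captured).
`re.match` won't scan ahead — the pattern has to work from the very first character.
Here the string doesn't start with a match, so the call returns None, and `bool(None)` is False.

False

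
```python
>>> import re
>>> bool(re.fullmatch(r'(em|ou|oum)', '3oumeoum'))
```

False

`re.fullmatch` is like wrapping the pattern in `^…$` (in single-line mode).
Here the string isn't matched end-to-end, so the call returns None, and `bool(None)` is False.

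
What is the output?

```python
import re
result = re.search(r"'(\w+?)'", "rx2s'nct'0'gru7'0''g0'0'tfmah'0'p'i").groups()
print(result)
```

`re.search` scans for the first position where the pattern succeeds.
The match spans [4:9] → "'nct'".
Captured: group 1 = 'nct'.

('nct',)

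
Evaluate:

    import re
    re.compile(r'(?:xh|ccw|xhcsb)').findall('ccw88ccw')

['ccw', 'ccw']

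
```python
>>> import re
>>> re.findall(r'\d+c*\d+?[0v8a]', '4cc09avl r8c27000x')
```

A non-greedy quantifier consumes as few characters as it can — just enough that the remainder of the pattern still matches from where it stops; whatever follows it matches normally.
No capturing groups, so `findall` returns the 2 full match strings.

['4cc09a', '8c270']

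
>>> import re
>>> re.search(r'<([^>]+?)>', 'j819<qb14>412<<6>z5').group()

`re.search` scans for the first position where the pattern succeeds.
The match spans [4:10] → '<qb14>'.
Captured: group 1 = 'qb14'.

'<qb14>'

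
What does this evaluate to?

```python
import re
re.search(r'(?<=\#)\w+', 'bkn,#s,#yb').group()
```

The lookaround is zero-width — it requires the adjacent text to match without consuming it, so the asserted text isn't part of the match.
`re.search` tries every starting position until one works.
The match spans [5:6] → 's'.

's'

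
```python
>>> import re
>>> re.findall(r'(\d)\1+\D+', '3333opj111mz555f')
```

['3', '1', '5']

After group 1 captures some text, `\1` only succeeds where that same text appears again.
Scanning left to right: at [0:7] match '3333opj', group 1 = '3'; at [7:12] match '111mz', group 1 = '1'; at [12:16] match '555f', group 1 = '5'.
Because there's exactly one group, `findall` drops the full match and keeps group 1 from each hit.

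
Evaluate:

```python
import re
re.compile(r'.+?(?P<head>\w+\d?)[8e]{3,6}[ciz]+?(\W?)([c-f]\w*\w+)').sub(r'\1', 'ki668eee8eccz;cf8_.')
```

'i668ee;cf8_.'

A `+?`/`*?`/`{m,n}?` starts at its minimum and grows only as far as needed for what follows to match.
Each match is replaced using the text its own group 1 captured.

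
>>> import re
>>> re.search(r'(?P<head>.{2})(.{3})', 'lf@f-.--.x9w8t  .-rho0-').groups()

('lf', '@f-')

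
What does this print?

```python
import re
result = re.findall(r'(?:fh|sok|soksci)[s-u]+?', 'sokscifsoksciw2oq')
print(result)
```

['soks', 'soks']

Matches: at [0:4] → 'soks'; at [7:11] → 'soks'.
With no groups in the pattern, `findall` gives back each whole match — 2 here.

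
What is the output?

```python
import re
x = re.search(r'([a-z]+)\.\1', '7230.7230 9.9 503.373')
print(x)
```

None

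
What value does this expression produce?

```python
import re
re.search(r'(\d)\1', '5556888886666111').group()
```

`\1` has to match the exact text group 1 already captured.
The match spans [0:2] → '55'.

'55'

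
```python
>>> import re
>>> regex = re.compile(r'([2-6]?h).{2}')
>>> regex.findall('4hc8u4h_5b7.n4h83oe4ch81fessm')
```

['4h', '4h', '4h', 'h']

The pattern matches optionally a character in [2-6], then a literal 'h' (captured); then exactly 2 of any character.
Walking the string: at [0:4] match '4hc8', group 1 = '4h'; at [5:9] match '4h_5', group 1 = '4h'; at [13:17] match '4h83', group 1 = '4h'; at [21:24] match 'h81', group 1 = 'h'.
`findall` collects group 1 from each match (4 total).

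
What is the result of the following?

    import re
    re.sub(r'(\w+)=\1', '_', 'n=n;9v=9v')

'_;_'

The backreference `\1` re-matches whatever the first group consumed, character for character.
Each match is replaced by '_'.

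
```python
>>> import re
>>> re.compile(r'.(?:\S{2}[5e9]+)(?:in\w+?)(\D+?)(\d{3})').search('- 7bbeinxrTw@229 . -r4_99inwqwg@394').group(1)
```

'rTw@'

This matches any character; then exactly 2 of a non-whitespace character, then one or more of one of [5e9] (non-capturing group); then the literal 'in', then one or more of a word character (lazy) (non-capturing group); then one or more of a non-digit (lazy) (captured); then exactly 3 of a digit (captured).
Lazy quantifiers expand one character at a time until the remainder of the pattern can match.
`re.search` tries every starting position until one works.
The match spans [2:16] → '7bbeinxrTw@229'.
Captured: group 1 = 'rTw@', group 2 = '229'.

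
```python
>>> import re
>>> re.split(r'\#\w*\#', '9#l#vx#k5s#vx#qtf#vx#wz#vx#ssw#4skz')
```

Matches to split on: at [1:4] → '#l#'; at [6:11] → '#k5s#'; at [13:18] → '#qtf#'; at [20:24] → '#wz#'; at [26:31] → '#ssw#'.
Splitting on the pattern gives 6 pieces.

['9', 'vx', 'vx', 'vx', 'vx', '4skz']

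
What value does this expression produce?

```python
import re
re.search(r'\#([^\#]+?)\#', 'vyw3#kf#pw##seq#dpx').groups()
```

The match spans [4:8] → '#kf#'.
Captured: group 1 = 'kf'.

('kf',)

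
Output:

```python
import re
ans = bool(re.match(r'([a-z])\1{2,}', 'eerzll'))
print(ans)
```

`\1` has to match the exact text group 1 already captured.
`re.match` won't scan ahead — the pattern has to work from the very first character.
Here the pattern fails at index 0, so the call returns None, and `bool(None)` is False.

False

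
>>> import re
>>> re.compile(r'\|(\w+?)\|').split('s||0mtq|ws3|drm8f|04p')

Matches to split on: at [2:8] → '|0mtq|'; at [11:18] → '|drm8f|'.
`re.split` interleaves the captured-group text with the surrounding fragments.

['s|', '0mtq', 'ws3', 'drm8f', '04p']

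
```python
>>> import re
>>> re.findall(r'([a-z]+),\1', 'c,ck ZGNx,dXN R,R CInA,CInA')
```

The backreference `\1` re-matches whatever the first group consumed, character for character.
With a single group, `findall` returns only what that group captured — 1 item.

['c']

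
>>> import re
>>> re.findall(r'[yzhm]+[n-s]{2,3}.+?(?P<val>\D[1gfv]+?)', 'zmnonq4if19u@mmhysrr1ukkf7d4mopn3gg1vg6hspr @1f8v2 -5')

['if', 'kf', 'gg', '@1']

The pattern matches one or more of one of [yzhm], then 2 to 3 of a character in [n-s], then one or more of any character (lazy); then a non-digit, then one or more of one of [1gfv] (lazy) (captured as 'val').
Walking the string: at [0:9] match 'zmnonq4if', group 1 = 'if'; at [13:25] match 'mmhysrr1ukkf', group 1 = 'kf'; at [28:35] match 'mopn3gg', group 1 = 'gg'; at [39:46] match 'hspr @1', group 1 = '@1'.
One capturing group, so `findall` returns just the captured substring from each match — 4 in all.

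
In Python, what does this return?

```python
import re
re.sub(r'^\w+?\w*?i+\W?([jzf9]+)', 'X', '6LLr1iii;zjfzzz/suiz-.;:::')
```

'X/suiz-.;:::'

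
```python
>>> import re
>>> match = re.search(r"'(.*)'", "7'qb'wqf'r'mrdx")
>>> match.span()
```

(1, 11)

The match spans [1:11] → "'qb'wqf'r'".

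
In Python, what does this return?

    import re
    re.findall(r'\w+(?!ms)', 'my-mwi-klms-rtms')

The negative lookahead/lookbehind blocks any match where the forbidden context is present.
`findall` yields the raw match text (4 of them) because the pattern has no groups.

['my', 'mwi', 'klms', 'rtms']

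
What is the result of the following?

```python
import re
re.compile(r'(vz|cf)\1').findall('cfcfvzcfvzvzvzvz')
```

['cf', 'vz', 'vz']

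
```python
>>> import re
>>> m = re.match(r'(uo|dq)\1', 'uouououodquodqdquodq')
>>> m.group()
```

'uouo'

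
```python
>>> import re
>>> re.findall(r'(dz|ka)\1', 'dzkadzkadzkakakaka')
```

['ka', 'ka']

After group 1 captures some text, `\1` only succeeds where that same text appears again.
Scanning left to right: at [10:14] match 'kaka', group 1 = 'ka'; at [14:18] match 'kaka', group 1 = 'ka'.
One capturing group, so `findall` returns just the captured substring from each match — 2 in all.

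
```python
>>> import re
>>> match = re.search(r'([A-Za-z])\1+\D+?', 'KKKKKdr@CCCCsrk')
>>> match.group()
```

`\1` is not a pattern — it's the concrete string captured by group 1, re-applied verbatim.
The match spans [0:6] → 'KKKKKd'.

'KKKKKd'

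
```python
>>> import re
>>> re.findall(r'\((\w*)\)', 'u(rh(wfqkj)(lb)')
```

['wfqkj', 'lb']

Walking the string: at [4:11] match '(wfqkj)', group 1 = 'wfqkj'; at [11:15] match '(lb)', group 1 = 'lb'.
One capturing group, so `findall` returns just the captured substring from each match — 2 in all.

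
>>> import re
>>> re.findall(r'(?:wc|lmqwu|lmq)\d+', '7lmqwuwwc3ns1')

['wc3']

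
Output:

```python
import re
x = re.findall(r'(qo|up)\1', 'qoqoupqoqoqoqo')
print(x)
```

['qo', 'qo', 'qo']

After group 1 captures some text, `\1` only succeeds where that same text appears again.
Matches: at [0:4] match 'qoqo', group 1 = 'qo'; at [6:10] match 'qoqo', group 1 = 'qo'; at [10:14] match 'qoqo', group 1 = 'qo'.
`findall` collects group 1 from each match (3 total).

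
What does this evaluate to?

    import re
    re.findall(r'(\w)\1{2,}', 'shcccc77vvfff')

['c', 'f']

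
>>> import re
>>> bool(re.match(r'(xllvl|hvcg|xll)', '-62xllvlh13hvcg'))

False

With `match`, the pattern is implicitly anchored at the beginning.
Here the string doesn't start with a match, so the call returns None, and `bool(None)` is False.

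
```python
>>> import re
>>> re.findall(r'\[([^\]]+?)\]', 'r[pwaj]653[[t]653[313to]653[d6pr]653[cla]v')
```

['pwaj', '[t', '313to', 'd6pr', 'cla']

With a single group, `findall` returns only what that group captured — 5 items.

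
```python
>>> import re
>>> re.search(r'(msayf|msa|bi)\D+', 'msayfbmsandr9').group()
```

The match spans [0:12] → 'msayfbmsandr'.

'msayfbmsandr'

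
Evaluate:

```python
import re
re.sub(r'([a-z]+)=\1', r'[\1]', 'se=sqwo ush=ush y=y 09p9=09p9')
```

The backreference `\1` re-matches whatever the first group consumed, character for character.
Matches: at [8:15] → 'ush=ush'; at [16:19] → 'y=y'.
The replacement refers to a captured group, so each match is rewritten using its own captured text.

'se=sqwo [ush] [y] 09p9=09p9'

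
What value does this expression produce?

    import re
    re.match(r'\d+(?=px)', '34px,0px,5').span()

(0, 2)

`re.match` only tries the pattern at the start of the string.
The match spans [0:2] → '34'.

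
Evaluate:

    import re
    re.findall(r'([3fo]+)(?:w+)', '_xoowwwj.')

['oo']

Pattern: one or more of one of [3fo] (captured); then one or more of a literal 'w' (non-capturing group).
Scanning left to right: at [2:7] match 'oowww', group 1 = 'oo'.
One capturing group, so `findall` returns just the captured substring from the one match — 1 in all.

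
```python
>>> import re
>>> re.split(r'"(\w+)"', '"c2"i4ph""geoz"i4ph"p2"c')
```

Matches to split on: at [0:4] → '"c2"'; at [9:15] → '"geoz"'; at [19:23] → '"p2"'.
With a capturing group present, the delimiter's captured portion is kept in the result list.

['', 'c2', 'i4ph"', 'geoz', 'i4ph', 'p2', 'c']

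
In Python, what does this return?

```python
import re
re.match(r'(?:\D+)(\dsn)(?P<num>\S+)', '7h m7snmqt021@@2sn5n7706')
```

None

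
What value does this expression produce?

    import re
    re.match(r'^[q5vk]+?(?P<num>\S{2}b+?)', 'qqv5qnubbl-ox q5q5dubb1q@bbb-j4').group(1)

'nub'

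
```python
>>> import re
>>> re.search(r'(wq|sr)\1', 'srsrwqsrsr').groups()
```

The backreference `\1` re-matches whatever the first group consumed, character for character.
`search` walks the string left to right and returns the first match it finds.
The match spans [0:4] → 'srsr'.
Captured: group 1 = 'sr'.

('sr',)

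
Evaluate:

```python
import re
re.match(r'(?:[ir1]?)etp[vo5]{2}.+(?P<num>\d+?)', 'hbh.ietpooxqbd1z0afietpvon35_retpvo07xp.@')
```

None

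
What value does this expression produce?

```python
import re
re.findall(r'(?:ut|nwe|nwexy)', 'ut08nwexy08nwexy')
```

Branches in `(...|...)` are attempted left-to-right; the first branch that allows the whole pattern to succeed is taken.
Since nothing is captured, `findall` lists the 3 matched substrings directly.

['ut', 'nwe', 'nwe']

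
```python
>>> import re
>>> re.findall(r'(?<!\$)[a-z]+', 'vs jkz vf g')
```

['vs', 'jkz', 'vf', 'g']

The negative lookahead/lookbehind blocks any match where the forbidden context is present.
No capturing groups, so `findall` returns the 4 full match strings.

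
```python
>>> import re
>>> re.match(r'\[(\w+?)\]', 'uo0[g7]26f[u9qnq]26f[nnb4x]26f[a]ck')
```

With `match`, the pattern is implicitly anchored at the beginning.
Here the string doesn't start with a match, so the call returns None.

None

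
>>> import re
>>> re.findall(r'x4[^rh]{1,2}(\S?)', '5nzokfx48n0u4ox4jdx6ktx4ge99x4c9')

['0', 'x', '9', '']

Pattern: the literal 'x4', then 1 to 2 of any character except [rh]; then optionally a non-whitespace character (captured).
One capturing group, so `findall` returns just the captured substring from each match — 4 in all.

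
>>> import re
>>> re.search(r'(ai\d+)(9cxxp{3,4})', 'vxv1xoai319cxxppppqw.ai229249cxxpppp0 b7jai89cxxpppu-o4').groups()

The match spans [6:18] → 'ai319cxxpppp'.
Captured: group 1 = 'ai31', group 2 = '9cxxpppp'.

('ai31', '9cxxpppp')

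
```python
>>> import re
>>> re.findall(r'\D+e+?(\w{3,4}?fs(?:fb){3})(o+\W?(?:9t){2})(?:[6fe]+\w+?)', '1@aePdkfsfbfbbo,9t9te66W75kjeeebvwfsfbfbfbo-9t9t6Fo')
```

[('bvwfsfbfbfb', 'o-9t9t')]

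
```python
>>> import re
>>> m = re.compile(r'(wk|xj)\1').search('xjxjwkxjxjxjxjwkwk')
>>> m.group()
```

'xjxj'

A backreference is literal: `\1` must see the identical characters the first group matched.
Unlike `match`, `search` isn't anchored — it looks for the pattern anywhere in the string.
The match spans [0:4] → 'xjxj'.
Captured: group 1 = 'xj'.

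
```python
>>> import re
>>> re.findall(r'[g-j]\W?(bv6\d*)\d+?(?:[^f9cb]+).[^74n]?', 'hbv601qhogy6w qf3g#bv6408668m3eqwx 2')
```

['bv60', 'bv640866']

This matches a character in [g-j], then optionally a non-word character; then the literal 'bv6', then zero or more of a digit (captured); then one or more of a digit (lazy); then one or more of any character except [f9cb] (non-capturing group); then any character, then optionally any character except [74n].
Scanning left to right: at [0:17] match 'hbv601qhogy6w qf3', group 1 = 'bv60'; at [17:36] match 'g#bv6408668m3eqwx 2', group 1 = 'bv640866'.
`findall` collects group 1 from each match (2 total).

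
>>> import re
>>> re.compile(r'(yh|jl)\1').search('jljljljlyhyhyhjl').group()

'jljl'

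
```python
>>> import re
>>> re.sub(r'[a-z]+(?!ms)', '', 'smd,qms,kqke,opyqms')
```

',,,'

The negative lookahead/lookbehind blocks any match where the forbidden context is present.
Matches: at [0:3] → 'smd'; at [4:7] → 'qms'; at [8:12] → 'kqke'; at [13:19] → 'opyqms'.
`sub` substitutes '' at each match site.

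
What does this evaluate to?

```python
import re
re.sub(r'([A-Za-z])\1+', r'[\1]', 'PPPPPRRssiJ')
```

`\1` has to match the exact text group 1 already captured.
Matches: at [0:5] → 'PPPPP'; at [5:7] → 'RR'; at [7:9] → 'ss'.
Each match is replaced using the text its own group 1 captured.

'[P][R][s]iJ'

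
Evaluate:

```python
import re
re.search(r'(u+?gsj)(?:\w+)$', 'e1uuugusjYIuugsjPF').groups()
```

('uugsj',)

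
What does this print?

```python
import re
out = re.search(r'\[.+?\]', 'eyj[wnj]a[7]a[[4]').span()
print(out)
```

The match spans [3:8] → '[wnj]'.

(3, 8)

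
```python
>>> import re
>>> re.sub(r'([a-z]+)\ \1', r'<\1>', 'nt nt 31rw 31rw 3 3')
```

'<nt> 31rw 31rw 3 3'

`\1` has to match the exact text group 1 already captured.
The replacement refers to a captured group, so each match is rewritten using its own captured text.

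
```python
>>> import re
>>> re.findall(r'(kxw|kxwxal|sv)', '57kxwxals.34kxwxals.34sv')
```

Alternation tries branches left to right and keeps the first one that lets the overall match succeed at that position.
One capturing group, so `findall` returns just the captured substring from each match — 3 in all.

['kxw', 'kxw', 'sv']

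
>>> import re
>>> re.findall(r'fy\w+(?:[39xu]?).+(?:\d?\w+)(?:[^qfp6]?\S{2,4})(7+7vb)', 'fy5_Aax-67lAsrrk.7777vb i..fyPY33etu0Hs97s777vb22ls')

['77vb']

The pattern matches the literal 'fy', then one or more of a word character; then optionally one of [39xu] (non-capturing group); then one or more of any character; then optionally a digit, then one or more of a word character (non-capturing group); then optionally any character except [qfp6], then 2 to 4 of a non-whitespace character (non-capturing group); then one or more of the literal '7', then the literal '7vb' (captured).
Matches: at [0:47] match 'fy5_Aax-67lAsrrk.7777vb i..fyPY33etu0Hs97s777vb', group 1 = '77vb'.
With a single group, `findall` returns only what that group captured — 1 item.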